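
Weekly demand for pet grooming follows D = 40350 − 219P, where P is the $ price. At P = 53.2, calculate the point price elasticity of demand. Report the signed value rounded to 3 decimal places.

-0.406

dD/dP = −219. At P = 53.2, D = 40350 − 219(53.2) = 28699.2.
Ed = (dD/dP)·(P/D) = −219 × (53.2/28699.2) = -0.40596…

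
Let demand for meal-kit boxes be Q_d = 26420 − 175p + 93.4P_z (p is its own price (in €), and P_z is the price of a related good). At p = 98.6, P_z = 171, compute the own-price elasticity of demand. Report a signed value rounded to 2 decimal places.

At the given values, Q_d = 26420 − 175(98.6) + 93.4(171) = 25136.4.
∂Q_d/∂p = −175.
E = (-175) × (98.6/25136.4) = -0.6864…

-0.69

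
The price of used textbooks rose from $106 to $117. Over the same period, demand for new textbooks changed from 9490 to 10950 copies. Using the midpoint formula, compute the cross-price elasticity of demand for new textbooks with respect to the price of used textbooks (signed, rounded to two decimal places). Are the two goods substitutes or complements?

1.45; substitutes

%ΔQ_{new textbooks} = (10950 − 9490)/avg = 1460/10220 = 0.142857…
%ΔP_{used textbooks} = (117 − 106)/avg = 11/111.5 = 0.098654…
E_cross = (1460/10220) / (11/111.5) = 1.4480…
E_cross > 0 ⇒ the goods are substitutes.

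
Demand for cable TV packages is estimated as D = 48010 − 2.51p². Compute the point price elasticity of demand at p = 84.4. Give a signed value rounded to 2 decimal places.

-1.19

dD/dp = −2·2.51·p = -423.688. At p = 84.4, D = 30130.3664.
Ed = (dD/dp)·(p/D) = (-423.688) × (84.4/30130.3664) = -1.1868…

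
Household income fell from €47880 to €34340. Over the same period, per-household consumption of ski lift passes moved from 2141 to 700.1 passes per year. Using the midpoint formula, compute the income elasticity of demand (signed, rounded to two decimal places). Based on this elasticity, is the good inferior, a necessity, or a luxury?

%ΔQ = (700.1 − 2141)/[( 2141 + 700.1)/2] = -1440.9/1420.55 = -1.014325…
%ΔIncome = (34340 − 47880)/[( 47880 + 34340)/2] = -13540/41110 = -0.329360…
E_income = (-1440.9/1420.55) / (-13540/41110) = 3.0796…
E_income > 1 ⇒ normal good, luxury.

3.08; luxury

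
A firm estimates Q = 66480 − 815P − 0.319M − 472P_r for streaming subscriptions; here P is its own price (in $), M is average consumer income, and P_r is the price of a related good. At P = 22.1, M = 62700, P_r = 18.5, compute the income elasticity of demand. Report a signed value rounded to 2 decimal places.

At the given values, Q = 66480 − 815(22.1) − 0.319(62700) − 472(18.5) = 19735.2.
∂Q/∂M = -0.319.
E = (-0.319) × (62700/19735.2) = -1.0134…

-1.01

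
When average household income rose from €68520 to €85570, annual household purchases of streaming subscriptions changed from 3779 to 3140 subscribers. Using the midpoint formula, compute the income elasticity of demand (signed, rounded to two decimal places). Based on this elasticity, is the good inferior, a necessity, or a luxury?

%ΔQ = (3140 − 3779)/[( 3779 + 3140)/2] = -639/3459.5 = -0.184708…
%ΔIncome = (85570 − 68520)/[( 68520 + 85570)/2] = 17050/77045 = 0.221299…
E_income = (-639/3459.5) / (17050/77045) = -0.8346…
E_income < 0 ⇒ inferior good.

-0.83; inferior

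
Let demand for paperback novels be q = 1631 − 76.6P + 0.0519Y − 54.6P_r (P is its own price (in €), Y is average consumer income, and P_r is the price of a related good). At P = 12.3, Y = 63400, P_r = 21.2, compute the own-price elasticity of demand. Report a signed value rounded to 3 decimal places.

At the given values, q = 1631 − 76.6(12.3) + 0.0519(63400) − 54.6(21.2) = 2821.76.
∂q/∂P = −76.6.
E = (-76.6) × (12.3/2821.76) = -0.33389…

-0.334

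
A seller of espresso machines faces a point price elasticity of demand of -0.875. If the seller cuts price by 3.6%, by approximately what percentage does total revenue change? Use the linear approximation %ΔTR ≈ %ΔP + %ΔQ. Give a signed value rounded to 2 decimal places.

-0.45%

%ΔQ ≈ Ed × %ΔP = (-0.875) × (-3.6%) = +3.1500%
%ΔTR ≈ %ΔP + %ΔQ = (-3.6%) + (+3.1500%) = -0.4500%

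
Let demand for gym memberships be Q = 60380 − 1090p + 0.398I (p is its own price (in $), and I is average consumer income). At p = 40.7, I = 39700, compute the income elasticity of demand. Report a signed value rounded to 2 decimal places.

At the given values, Q = 60380 − 1090(40.7) + 0.398(39700) = 31817.6.
∂Q/∂I = 0.398.
E = (0.398) × (39700/31817.6) = 0.4965…

0.50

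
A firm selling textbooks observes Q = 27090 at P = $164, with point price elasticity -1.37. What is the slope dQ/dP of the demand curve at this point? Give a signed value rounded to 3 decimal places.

-226.301

Ed = (dQ/dP)·(P/Q) ⇒ dQ/dP = Ed·Q/P = (-1.37)·27090/164 = -226.30060…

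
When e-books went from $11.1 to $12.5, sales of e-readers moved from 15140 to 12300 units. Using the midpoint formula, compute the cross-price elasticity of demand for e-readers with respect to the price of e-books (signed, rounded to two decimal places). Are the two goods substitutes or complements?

%ΔQ_{e-readers} = (12300 − 15140)/avg = -2840/13720 = -0.206997…
%ΔP_{e-books} = (12.5 − 11.1)/avg = 1.4/11.8 = 0.118644…
E_cross = (-2840/13720) / (1.4/11.8) = -1.7446…
E_cross < 0 ⇒ the goods are complements.

-1.74; complements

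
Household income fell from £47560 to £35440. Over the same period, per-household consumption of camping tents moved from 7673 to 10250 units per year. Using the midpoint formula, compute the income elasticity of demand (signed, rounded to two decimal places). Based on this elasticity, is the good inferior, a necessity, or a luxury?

-0.98; inferior

%ΔQ = (10250 − 7673)/[( 7673 + 10250)/2] = 2577/8961.5 = 0.287563…
%ΔIncome = (35440 − 47560)/[( 47560 + 35440)/2] = -12120/41500 = -0.292048…
E_income = (2577/8961.5) / (-12120/41500) = -0.9846…
E_income < 0 ⇒ inferior good.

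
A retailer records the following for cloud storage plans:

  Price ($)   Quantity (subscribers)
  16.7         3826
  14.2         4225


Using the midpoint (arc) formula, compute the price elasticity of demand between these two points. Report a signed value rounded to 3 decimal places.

%ΔQ = (4225 − 3826) / [(3826 + 4225)/2] = 399/4025.5 = 0.099118…
%ΔP = (14.2 − 16.7) / [(16.7 + 14.2)/2] = -2.5/15.45 = -0.161812…
Arc Ed = %ΔQ / %ΔP = (399/4025.5) / (-2.5/15.45) = -0.61254…

-0.613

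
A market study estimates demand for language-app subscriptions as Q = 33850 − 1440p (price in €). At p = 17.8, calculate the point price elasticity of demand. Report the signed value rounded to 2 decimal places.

-3.12

dQ/dp = −1440. At p = 17.8, Q = 33850 − 1440(17.8) = 8218.
Ed = (dQ/dp)·(p/Q) = −1440 × (17.8/8218) = -3.1190…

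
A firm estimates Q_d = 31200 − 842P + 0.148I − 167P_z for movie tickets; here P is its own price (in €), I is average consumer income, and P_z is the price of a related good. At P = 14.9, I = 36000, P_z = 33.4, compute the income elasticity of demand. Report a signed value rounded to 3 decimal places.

At the given values, Q_d = 31200 − 842(14.9) + 0.148(36000) − 167(33.4) = 18404.4.
∂Q_d/∂I = 0.148.
E = (0.148) × (36000/18404.4) = 0.28949…

0.289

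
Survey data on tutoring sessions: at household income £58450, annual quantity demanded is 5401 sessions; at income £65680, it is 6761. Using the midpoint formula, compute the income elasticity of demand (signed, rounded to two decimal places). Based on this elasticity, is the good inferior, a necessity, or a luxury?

1.92; luxury

%ΔQ = (6761 − 5401)/[( 5401 + 6761)/2] = 1360/6081 = 0.223647…
%ΔIncome = (65680 − 58450)/[( 58450 + 65680)/2] = 7230/62065 = 0.116490…
E_income = (1360/6081) / (7230/62065) = 1.9198…
E_income > 1 ⇒ normal good, luxury.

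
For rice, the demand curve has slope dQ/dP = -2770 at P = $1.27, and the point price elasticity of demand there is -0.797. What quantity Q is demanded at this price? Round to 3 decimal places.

4413.927

Ed = (dQ/dP)·(P/Q) ⇒ Q = (dQ/dP)·P/Ed = (-2770)·1.27/(-0.797) = 4413.92722…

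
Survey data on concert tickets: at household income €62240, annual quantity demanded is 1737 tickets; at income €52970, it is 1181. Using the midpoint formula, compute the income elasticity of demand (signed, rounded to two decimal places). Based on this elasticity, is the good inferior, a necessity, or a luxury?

%ΔQ = (1181 − 1737)/[( 1737 + 1181)/2] = -556/1459 = -0.381082…
%ΔIncome = (52970 − 62240)/[( 62240 + 52970)/2] = -9270/57605 = -0.160923…
E_income = (-556/1459) / (-9270/57605) = 2.3680…
E_income > 1 ⇒ normal good, luxury.

2.37; luxury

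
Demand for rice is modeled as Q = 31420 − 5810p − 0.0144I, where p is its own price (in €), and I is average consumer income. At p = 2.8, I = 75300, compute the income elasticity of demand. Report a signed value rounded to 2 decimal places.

-0.08

At the given values, Q = 31420 − 5810(2.8) − 0.0144(75300) = 14067.68.
∂Q/∂I = -0.0144.
E = (-0.0144) × (75300/14067.68) = -0.0770…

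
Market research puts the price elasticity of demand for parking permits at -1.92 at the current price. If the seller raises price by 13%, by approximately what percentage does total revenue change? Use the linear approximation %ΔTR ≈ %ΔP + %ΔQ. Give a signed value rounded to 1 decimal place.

-12.0%

%ΔQ ≈ Ed × %ΔP = (-1.92) × (+13%) = -24.9600%
%ΔTR ≈ %ΔP + %ΔQ = (+13%) + (-24.9600%) = -11.9600%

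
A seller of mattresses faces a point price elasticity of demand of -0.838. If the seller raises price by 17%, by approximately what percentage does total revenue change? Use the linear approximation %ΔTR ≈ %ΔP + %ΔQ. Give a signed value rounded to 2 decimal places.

%ΔQ ≈ Ed × %ΔP = (-0.838) × (+17%) = -14.2460%
%ΔTR ≈ %ΔP + %ΔQ = (+17%) + (-14.2460%) = +2.7540%

+2.75%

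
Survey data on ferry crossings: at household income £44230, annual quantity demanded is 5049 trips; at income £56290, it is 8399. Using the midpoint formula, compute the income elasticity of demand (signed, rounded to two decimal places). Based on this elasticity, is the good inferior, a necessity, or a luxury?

%ΔQ = (8399 − 5049)/[( 5049 + 8399)/2] = 3350/6724 = 0.498215…
%ΔIncome = (56290 − 44230)/[( 44230 + 56290)/2] = 12060/50260 = 0.239952…
E_income = (3350/6724) / (12060/50260) = 2.0763…
E_income > 1 ⇒ normal good, luxury.

2.08; luxury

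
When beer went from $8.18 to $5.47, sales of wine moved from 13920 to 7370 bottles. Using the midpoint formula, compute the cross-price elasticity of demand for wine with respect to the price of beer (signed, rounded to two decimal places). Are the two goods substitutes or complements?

1.55; substitutes

%ΔQ_{wine} = (7370 − 13920)/avg = -6550/10645 = -0.615312…
%ΔP_{beer} = (5.47 − 8.18)/avg = -2.71/6.825 = -0.397069…
E_cross = (-6550/10645) / (-2.71/6.825) = 1.5496…
E_cross > 0 ⇒ the goods are substitutes.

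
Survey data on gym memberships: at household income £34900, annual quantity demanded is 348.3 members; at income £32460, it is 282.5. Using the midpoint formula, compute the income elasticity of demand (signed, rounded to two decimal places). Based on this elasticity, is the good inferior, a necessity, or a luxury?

%ΔQ = (282.5 − 348.3)/[( 348.3 + 282.5)/2] = -65.8/315.4 = -0.208623…
%ΔIncome = (32460 − 34900)/[( 34900 + 32460)/2] = -2440/33680 = -0.072446…
E_income = (-65.8/315.4) / (-2440/33680) = 2.8796…
E_income > 1 ⇒ normal good, luxury.

2.88; luxury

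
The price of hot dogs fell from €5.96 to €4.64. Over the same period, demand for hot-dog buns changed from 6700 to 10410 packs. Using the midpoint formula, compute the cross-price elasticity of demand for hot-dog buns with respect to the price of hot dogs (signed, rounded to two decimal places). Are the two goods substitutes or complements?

-1.74; complements

%ΔQ_{hot-dog buns} = (10410 − 6700)/avg = 3710/8555 = 0.433664…
%ΔP_{hot dogs} = (4.64 − 5.96)/avg = -1.32/5.3 = -0.249056…
E_cross = (3710/8555) / (-1.32/5.3) = -1.7412…
E_cross < 0 ⇒ the goods are complements.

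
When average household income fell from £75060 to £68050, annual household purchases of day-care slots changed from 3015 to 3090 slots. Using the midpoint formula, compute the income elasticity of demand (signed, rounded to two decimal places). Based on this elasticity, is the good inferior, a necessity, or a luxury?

%ΔQ = (3090 − 3015)/[( 3015 + 3090)/2] = 75/3052.5 = 0.024570…
%ΔIncome = (68050 − 75060)/[( 75060 + 68050)/2] = -7010/71555 = -0.097966…
E_income = (75/3052.5) / (-7010/71555) = -0.2508…
E_income < 0 ⇒ inferior good.

-0.25; inferior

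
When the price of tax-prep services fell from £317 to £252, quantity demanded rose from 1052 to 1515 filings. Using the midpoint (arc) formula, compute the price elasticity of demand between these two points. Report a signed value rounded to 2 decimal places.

%ΔQ = (1515 − 1052) / [(1052 + 1515)/2] = 463/1283.5 = 0.360732…
%ΔP = (252 − 317) / [(317 + 252)/2] = -65/284.5 = -0.228471…
Arc Ed = %ΔQ / %ΔP = (463/1283.5) / (-65/284.5) = -1.5788…

-1.58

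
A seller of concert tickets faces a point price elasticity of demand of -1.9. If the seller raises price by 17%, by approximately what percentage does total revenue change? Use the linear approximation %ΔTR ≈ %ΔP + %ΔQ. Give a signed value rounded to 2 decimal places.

%ΔQ ≈ Ed × %ΔP = (-1.9) × (+17%) = -32.3000%
%ΔTR ≈ %ΔP + %ΔQ = (+17%) + (-32.3000%) = -15.3000%

-15.30%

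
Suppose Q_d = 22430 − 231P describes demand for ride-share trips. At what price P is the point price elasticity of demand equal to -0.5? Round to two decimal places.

Ed = −231P/(22430 − 231P). Set this equal to -0.5:
231P = 0.5·(22430 − 231P) ⇒ 231P(1 + 0.5) = 0.5·22430
P = 0.5·22430 / (231·1.5) = 32.3665…

32.37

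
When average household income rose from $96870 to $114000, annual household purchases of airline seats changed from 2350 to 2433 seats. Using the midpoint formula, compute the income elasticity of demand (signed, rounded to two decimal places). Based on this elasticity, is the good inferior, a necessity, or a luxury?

%ΔQ = (2433 − 2350)/[( 2350 + 2433)/2] = 83/2391.5 = 0.034706…
%ΔIncome = (114000 − 96870)/[( 96870 + 114000)/2] = 17130/105435 = 0.162469…
E_income = (83/2391.5) / (17130/105435) = 0.2136…
0 < E_income < 1 ⇒ normal good, necessity.

0.21; necessity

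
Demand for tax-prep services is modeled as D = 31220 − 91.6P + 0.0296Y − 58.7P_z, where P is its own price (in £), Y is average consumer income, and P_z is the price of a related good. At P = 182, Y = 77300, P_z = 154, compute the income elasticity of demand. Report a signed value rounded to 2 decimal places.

0.29

At the given values, D = 31220 − 91.6(182) + 0.0296(77300) − 58.7(154) = 7797.08.
∂D/∂Y = 0.0296.
E = (0.0296) × (77300/7797.08) = 0.2934…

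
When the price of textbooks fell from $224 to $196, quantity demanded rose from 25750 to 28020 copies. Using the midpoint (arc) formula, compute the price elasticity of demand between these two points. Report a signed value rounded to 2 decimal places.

-0.63

%ΔQ = (28020 − 25750) / [(25750 + 28020)/2] = 2270/26885 = 0.084433…
%ΔP = (196 − 224) / [(224 + 196)/2] = -28/210 = -0.133333…
Arc Ed = %ΔQ / %ΔP = (2270/26885) / (-28/210) = -0.6332…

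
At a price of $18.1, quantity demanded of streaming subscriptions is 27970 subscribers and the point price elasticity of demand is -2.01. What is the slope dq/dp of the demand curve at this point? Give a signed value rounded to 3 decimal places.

-3106.061

Ed = (dq/dp)·(p/q) ⇒ dq/dp = Ed·q/p = (-2.01)·27970/18.1 = -3106.06077…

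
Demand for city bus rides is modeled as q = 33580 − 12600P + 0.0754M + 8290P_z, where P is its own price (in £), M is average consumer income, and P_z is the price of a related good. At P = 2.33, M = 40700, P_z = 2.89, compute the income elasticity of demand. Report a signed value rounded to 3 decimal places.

At the given values, q = 33580 − 12600(2.33) + 0.0754(40700) + 8290(2.89) = 31248.88.
∂q/∂M = 0.0754.
E = (0.0754) × (40700/31248.88) = 0.09820…

0.098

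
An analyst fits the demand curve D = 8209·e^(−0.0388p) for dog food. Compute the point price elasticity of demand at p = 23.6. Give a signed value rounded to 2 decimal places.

dD/dp = −0.0388·D = -127.482. At p = 23.6, D = 3285.61.
Ed = (dD/dp)·(p/D) = (-127.482) × (23.6/3285.61) = -0.9156…

-0.92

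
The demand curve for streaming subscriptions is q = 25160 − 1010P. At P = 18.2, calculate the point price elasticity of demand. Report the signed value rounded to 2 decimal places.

-2.71

dq/dP = −1010. At P = 18.2, q = 25160 − 1010(18.2) = 6778.
Ed = (dq/dP)·(P/q) = −1010 × (18.2/6778) = -2.7120…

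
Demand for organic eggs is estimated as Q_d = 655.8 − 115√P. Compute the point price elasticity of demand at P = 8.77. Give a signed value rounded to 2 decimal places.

-0.54

dQ_d/dP = −115/(2√P) = -19.4164. At P = 8.77, Q_d = 315.237.
Ed = (dQ_d/dP)·(P/Q_d) = (-19.4164) × (8.77/315.237) = -0.5401…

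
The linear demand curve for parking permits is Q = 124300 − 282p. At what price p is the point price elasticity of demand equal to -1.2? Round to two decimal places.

Ed = −282p/(124300 − 282p). Set this equal to -1.2:
282p = 1.2·(124300 − 282p) ⇒ 282p(1 + 1.2) = 1.2·124300
p = 1.2·124300 / (282·2.2) = 240.4255…

240.43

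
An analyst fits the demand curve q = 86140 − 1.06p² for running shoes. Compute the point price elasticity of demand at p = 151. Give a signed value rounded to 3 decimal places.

-0.780

dq/dp = −2·1.06·p = -320.12. At p = 151, q = 61970.94.
Ed = (dq/dp)·(p/q) = (-320.12) × (151/61970.94) = -0.78001…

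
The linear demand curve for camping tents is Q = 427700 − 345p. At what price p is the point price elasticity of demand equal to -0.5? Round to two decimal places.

413.24

Ed = −345p/(427700 − 345p). Set this equal to -0.5:
345p = 0.5·(427700 − 345p) ⇒ 345p(1 + 0.5) = 0.5·427700
p = 0.5·427700 / (345·1.5) = 413.2367…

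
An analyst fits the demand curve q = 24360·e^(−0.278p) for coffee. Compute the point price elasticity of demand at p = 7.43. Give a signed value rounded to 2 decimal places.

-2.07

dq/dp = −0.278·q = -858.36. At p = 7.43, q = 3087.63.
Ed = (dq/dp)·(p/q) = (-858.36) × (7.43/3087.63) = -2.0655…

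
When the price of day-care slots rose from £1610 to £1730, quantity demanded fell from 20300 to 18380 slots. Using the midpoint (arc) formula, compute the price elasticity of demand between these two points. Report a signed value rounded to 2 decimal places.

%ΔQ = (18380 − 20300) / [(20300 + 18380)/2] = -1920/19340 = -0.099276…
%ΔP = (1730 − 1610) / [(1610 + 1730)/2] = 120/1670 = 0.071856…
Arc Ed = %ΔQ / %ΔP = (-1920/19340) / (120/1670) = -1.3815…

-1.38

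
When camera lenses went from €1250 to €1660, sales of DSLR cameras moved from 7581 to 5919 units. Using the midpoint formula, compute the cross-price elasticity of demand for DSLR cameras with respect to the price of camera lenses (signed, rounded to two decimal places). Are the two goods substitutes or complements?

%ΔQ_{DSLR cameras} = (5919 − 7581)/avg = -1662/6750 = -0.246222…
%ΔP_{camera lenses} = (1660 − 1250)/avg = 410/1455 = 0.281786…
E_cross = (-1662/6750) / (410/1455) = -0.8737…
E_cross < 0 ⇒ the goods are complements.

-0.87; complements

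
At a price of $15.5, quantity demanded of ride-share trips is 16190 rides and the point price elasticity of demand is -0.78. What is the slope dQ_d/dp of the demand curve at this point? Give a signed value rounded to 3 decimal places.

-814.723

Ed = (dQ_d/dp)·(p/Q_d) ⇒ dQ_d/dp = Ed·Q_d/p = (-0.78)·16190/15.5 = -814.72258…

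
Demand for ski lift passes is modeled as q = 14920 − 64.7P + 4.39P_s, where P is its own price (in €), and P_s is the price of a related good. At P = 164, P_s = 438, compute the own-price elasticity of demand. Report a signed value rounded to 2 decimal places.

-1.70

At the given values, q = 14920 − 64.7(164) + 4.39(438) = 6232.02.
∂q/∂P = −64.7.
E = (-64.7) × (164/6232.02) = -1.7026…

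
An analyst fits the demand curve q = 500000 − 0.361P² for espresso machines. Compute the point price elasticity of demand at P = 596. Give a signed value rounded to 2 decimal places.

dq/dP = −2·0.361·P = -430.312. At P = 596, q = 371767.024.
Ed = (dq/dP)·(P/q) = (-430.312) × (596/371767.024) = -0.6898…

-0.69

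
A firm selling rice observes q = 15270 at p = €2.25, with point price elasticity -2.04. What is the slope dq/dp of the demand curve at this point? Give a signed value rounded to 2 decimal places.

-13844.80

Ed = (dq/dp)·(p/q) ⇒ dq/dp = Ed·q/p = (-2.04)·15270/2.25 = -13844.8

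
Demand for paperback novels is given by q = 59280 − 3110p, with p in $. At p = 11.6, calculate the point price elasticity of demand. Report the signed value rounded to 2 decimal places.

dq/dp = −3110. At p = 11.6, q = 59280 − 3110(11.6) = 23204.
Ed = (dq/dp)·(p/q) = −3110 × (11.6/23204) = -1.5547…

-1.55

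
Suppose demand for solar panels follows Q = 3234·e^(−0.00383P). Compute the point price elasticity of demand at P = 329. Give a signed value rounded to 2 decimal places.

dQ/dP = −0.00383·Q = -3.51316. At P = 329, Q = 917.273.
Ed = (dQ/dP)·(P/Q) = (-3.51316) × (329/917.273) = -1.2600…

-1.26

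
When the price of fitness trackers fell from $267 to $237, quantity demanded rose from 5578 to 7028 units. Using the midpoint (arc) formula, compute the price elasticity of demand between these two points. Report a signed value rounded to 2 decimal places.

-1.93

%ΔQ = (7028 − 5578) / [(5578 + 7028)/2] = 1450/6303 = 0.230049…
%ΔP = (237 − 267) / [(267 + 237)/2] = -30/252 = -0.119047…
Arc Ed = %ΔQ / %ΔP = (1450/6303) / (-30/252) = -1.9324…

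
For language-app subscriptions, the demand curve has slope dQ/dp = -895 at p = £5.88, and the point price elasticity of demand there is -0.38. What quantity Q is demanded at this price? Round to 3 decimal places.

13848.947

Ed = (dQ/dp)·(p/Q) ⇒ Q = (dQ/dp)·p/Ed = (-895)·5.88/(-0.38) = 13848.94736…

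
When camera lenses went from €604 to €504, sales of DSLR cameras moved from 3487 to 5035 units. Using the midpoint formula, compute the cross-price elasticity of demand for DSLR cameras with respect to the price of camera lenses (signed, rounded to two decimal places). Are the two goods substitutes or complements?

%ΔQ_{DSLR cameras} = (5035 − 3487)/avg = 1548/4261 = 0.363295…
%ΔP_{camera lenses} = (504 − 604)/avg = -100/554 = -0.180505…
E_cross = (1548/4261) / (-100/554) = -2.0126…
E_cross < 0 ⇒ the goods are complements.

-2.01; complements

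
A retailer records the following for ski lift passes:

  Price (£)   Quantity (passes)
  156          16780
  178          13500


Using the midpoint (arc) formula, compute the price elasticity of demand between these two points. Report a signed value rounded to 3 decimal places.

-1.645

%ΔQ = (13500 − 16780) / [(16780 + 13500)/2] = -3280/15140 = -0.216644…
%ΔP = (178 − 156) / [(156 + 178)/2] = 22/167 = 0.131736…
Arc Ed = %ΔQ / %ΔP = (-3280/15140) / (22/167) = -1.64452…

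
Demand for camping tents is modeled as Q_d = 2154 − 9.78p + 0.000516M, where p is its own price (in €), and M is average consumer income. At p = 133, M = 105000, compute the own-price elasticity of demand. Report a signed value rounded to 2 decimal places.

At the given values, Q_d = 2154 − 9.78(133) + 0.000516(105000) = 907.44.
∂Q_d/∂p = −9.78.
E = (-9.78) × (133/907.44) = -1.4334…

-1.43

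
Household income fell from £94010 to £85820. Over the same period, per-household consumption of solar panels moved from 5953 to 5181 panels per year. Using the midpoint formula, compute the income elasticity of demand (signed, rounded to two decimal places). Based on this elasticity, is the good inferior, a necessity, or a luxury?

%ΔQ = (5181 − 5953)/[( 5953 + 5181)/2] = -772/5567 = -0.138674…
%ΔIncome = (85820 − 94010)/[( 94010 + 85820)/2] = -8190/89915 = -0.091086…
E_income = (-772/5567) / (-8190/89915) = 1.5224…
E_income > 1 ⇒ normal good, luxury.

1.52; luxury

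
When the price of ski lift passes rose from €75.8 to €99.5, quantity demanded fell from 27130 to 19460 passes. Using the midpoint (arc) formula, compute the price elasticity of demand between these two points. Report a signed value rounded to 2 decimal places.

%ΔQ = (19460 − 27130) / [(27130 + 19460)/2] = -7670/23295 = -0.329255…
%ΔP = (99.5 − 75.8) / [(75.8 + 99.5)/2] = 23.7/87.65 = 0.270393…
Arc Ed = %ΔQ / %ΔP = (-7670/23295) / (23.7/87.65) = -1.2176…

-1.22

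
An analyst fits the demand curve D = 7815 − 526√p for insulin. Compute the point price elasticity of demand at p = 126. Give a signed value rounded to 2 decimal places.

-1.55

dD/dp = −526/(2√p) = -23.4299. At p = 126, D = 1910.66.
Ed = (dD/dp)·(p/D) = (-23.4299) × (126/1910.66) = -1.5450…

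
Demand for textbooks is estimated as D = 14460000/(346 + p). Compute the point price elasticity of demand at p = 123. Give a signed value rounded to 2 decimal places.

dD/dp = −14460000/(346 + p)² = -65.7389. At p = 123, D = 30831.6.
Ed = (dD/dp)·(p/D) = (-65.7389) × (123/30831.6) = -0.2622…

-0.26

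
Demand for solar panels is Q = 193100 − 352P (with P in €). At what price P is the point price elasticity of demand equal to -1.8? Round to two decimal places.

Ed = −352P/(193100 − 352P). Set this equal to -1.8:
352P = 1.8·(193100 − 352P) ⇒ 352P(1 + 1.8) = 1.8·193100
P = 1.8·193100 / (352·2.8) = 352.6582…

352.66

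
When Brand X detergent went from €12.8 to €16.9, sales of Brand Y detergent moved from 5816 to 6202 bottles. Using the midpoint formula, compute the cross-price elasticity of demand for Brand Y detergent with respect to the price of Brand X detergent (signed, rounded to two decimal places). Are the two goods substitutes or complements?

0.23; substitutes

%ΔQ_{Brand Y detergent} = (6202 − 5816)/avg = 386/6009 = 0.064236…
%ΔP_{Brand X detergent} = (16.9 − 12.8)/avg = 4.1/14.85 = 0.276094…
E_cross = (386/6009) / (4.1/14.85) = 0.2326…
E_cross > 0 ⇒ the goods are substitutes.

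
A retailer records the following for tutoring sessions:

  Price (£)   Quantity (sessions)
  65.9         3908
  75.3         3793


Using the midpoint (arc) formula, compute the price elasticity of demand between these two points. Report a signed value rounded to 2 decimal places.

%ΔQ = (3793 − 3908) / [(3908 + 3793)/2] = -115/3850.5 = -0.029866…
%ΔP = (75.3 − 65.9) / [(65.9 + 75.3)/2] = 9.4/70.6 = 0.133144…
Arc Ed = %ΔQ / %ΔP = (-115/3850.5) / (9.4/70.6) = -0.2243…

-0.22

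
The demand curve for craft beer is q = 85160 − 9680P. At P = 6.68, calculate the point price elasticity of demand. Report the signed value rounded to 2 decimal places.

dq/dP = −9680. At P = 6.68, q = 85160 − 9680(6.68) = 20497.6.
Ed = (dq/dP)·(P/q) = −9680 × (6.68/20497.6) = -3.1546…

-3.15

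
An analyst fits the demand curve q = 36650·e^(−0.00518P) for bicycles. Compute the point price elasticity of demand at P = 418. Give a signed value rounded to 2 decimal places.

-2.17

dq/dP = −0.00518·q = -21.7797. At P = 418, q = 4204.58.
Ed = (dq/dP)·(P/q) = (-21.7797) × (418/4204.58) = -2.1652…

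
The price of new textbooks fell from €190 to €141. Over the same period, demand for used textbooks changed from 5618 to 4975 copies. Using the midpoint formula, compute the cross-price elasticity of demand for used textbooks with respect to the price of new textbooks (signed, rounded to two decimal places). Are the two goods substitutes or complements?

0.41; substitutes

%ΔQ_{used textbooks} = (4975 − 5618)/avg = -643/5296.5 = -0.121400…
%ΔP_{new textbooks} = (141 − 190)/avg = -49/165.5 = -0.296072…
E_cross = (-643/5296.5) / (-49/165.5) = 0.4100…
E_cross > 0 ⇒ the goods are substitutes.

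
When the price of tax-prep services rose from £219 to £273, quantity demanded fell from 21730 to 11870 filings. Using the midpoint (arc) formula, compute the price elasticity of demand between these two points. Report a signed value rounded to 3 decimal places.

-2.674

%ΔQ = (11870 − 21730) / [(21730 + 11870)/2] = -9860/16800 = -0.586904…
%ΔP = (273 − 219) / [(219 + 273)/2] = 54/246 = 0.219512…
Arc Ed = %ΔQ / %ΔP = (-9860/16800) / (54/246) = -2.67367…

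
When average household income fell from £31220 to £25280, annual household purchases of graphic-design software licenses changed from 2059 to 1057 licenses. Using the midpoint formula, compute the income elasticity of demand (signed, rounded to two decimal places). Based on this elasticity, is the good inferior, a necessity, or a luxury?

3.06; luxury

%ΔQ = (1057 − 2059)/[( 2059 + 1057)/2] = -1002/1558 = -0.643132…
%ΔIncome = (25280 − 31220)/[( 31220 + 25280)/2] = -5940/28250 = -0.210265…
E_income = (-1002/1558) / (-5940/28250) = 3.0586…
E_income > 1 ⇒ normal good, luxury.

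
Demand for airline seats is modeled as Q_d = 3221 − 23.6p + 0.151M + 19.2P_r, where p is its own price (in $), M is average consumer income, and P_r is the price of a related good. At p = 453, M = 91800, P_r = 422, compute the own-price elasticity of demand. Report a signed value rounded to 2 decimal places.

-0.74

At the given values, Q_d = 3221 − 23.6(453) + 0.151(91800) + 19.2(422) = 14494.4.
∂Q_d/∂p = −23.6.
E = (-23.6) × (453/14494.4) = -0.7375…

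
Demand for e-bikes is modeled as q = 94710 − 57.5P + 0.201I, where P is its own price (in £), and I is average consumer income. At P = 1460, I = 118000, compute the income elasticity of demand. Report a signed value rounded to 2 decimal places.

0.69

At the given values, q = 94710 − 57.5(1460) + 0.201(118000) = 34478.
∂q/∂I = 0.201.
E = (0.201) × (118000/34478) = 0.6879…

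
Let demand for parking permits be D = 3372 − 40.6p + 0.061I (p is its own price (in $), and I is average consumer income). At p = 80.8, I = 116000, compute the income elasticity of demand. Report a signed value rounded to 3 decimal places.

At the given values, D = 3372 − 40.6(80.8) + 0.061(116000) = 7167.52.
∂D/∂I = 0.061.
E = (0.061) × (116000/7167.52) = 0.98723…

0.987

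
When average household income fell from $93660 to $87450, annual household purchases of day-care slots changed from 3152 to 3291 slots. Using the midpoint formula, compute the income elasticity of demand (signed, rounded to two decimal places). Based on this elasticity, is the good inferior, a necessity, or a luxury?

-0.63; inferior

%ΔQ = (3291 − 3152)/[( 3152 + 3291)/2] = 139/3221.5 = 0.043147…
%ΔIncome = (87450 − 93660)/[( 93660 + 87450)/2] = -6210/90555 = -0.068577…
E_income = (139/3221.5) / (-6210/90555) = -0.6291…
E_income < 0 ⇒ inferior good.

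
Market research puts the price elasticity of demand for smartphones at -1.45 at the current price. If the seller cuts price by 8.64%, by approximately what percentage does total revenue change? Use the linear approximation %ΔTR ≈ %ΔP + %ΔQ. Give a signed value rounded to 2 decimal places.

+3.89%

%ΔQ ≈ Ed × %ΔP = (-1.45) × (-8.64%) = +12.5280%
%ΔTR ≈ %ΔP + %ΔQ = (-8.64%) + (+12.5280%) = +3.8880%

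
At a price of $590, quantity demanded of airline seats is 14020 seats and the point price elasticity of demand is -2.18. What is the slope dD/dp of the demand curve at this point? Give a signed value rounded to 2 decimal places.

Ed = (dD/dp)·(p/D) ⇒ dD/dp = Ed·D/p = (-2.18)·14020/590 = -51.8027…

-51.80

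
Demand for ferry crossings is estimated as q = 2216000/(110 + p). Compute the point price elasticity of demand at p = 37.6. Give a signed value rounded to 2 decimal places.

dq/dp = −2216000/(110 + p)² = -101.718. At p = 37.6, q = 15013.6.
Ed = (dq/dp)·(p/q) = (-101.718) × (37.6/15013.6) = -0.2547…

-0.25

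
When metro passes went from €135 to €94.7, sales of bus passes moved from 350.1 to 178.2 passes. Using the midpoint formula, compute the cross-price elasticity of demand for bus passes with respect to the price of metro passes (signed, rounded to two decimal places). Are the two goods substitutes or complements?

%ΔQ_{bus passes} = (178.2 − 350.1)/avg = -171.9/264.15 = -0.650766…
%ΔP_{metro passes} = (94.7 − 135)/avg = -40.3/114.85 = -0.350892…
E_cross = (-171.9/264.15) / (-40.3/114.85) = 1.8546…
E_cross > 0 ⇒ the goods are substitutes.

1.85; substitutes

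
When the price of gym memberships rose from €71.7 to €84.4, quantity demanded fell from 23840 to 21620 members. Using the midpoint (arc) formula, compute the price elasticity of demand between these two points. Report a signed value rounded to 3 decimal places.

-0.600

%ΔQ = (21620 − 23840) / [(23840 + 21620)/2] = -2220/22730 = -0.097668…
%ΔP = (84.4 − 71.7) / [(71.7 + 84.4)/2] = 12.7/78.05 = 0.162716…
Arc Ed = %ΔQ / %ΔP = (-2220/22730) / (12.7/78.05) = -0.60023…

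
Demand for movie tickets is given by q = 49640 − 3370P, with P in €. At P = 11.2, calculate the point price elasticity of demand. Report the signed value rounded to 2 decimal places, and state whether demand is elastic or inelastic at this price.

dq/dP = −3370. At P = 11.2, q = 49640 − 3370(11.2) = 11896.
Ed = (dq/dP)·(P/q) = −3370 × (11.2/11896) = -3.1728…
|Ed| = 3.17 > 1, so demand is elastic.

-3.17; elastic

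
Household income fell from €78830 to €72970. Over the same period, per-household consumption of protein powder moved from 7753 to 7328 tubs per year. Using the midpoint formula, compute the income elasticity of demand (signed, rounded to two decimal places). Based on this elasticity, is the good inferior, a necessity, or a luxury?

%ΔQ = (7328 − 7753)/[( 7753 + 7328)/2] = -425/7540.5 = -0.056362…
%ΔIncome = (72970 − 78830)/[( 78830 + 72970)/2] = -5860/75900 = -0.077206…
E_income = (-425/7540.5) / (-5860/75900) = 0.7300…
0 < E_income < 1 ⇒ normal good, necessity.

0.73; necessity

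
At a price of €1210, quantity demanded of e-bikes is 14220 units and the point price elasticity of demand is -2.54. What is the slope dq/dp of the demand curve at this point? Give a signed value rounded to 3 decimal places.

-29.850

Ed = (dq/dp)·(p/q) ⇒ dq/dp = Ed·q/p = (-2.54)·14220/1210 = -29.85024…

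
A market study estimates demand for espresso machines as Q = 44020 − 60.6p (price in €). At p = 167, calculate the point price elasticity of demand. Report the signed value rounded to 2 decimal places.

-0.30

dQ/dp = −60.6. At p = 167, Q = 44020 − 60.6(167) = 33899.8.
Ed = (dQ/dp)·(p/Q) = −60.6 × (167/33899.8) = -0.2985…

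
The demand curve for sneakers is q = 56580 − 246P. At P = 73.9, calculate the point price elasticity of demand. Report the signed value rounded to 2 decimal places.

-0.47

dq/dP = −246. At P = 73.9, q = 56580 − 246(73.9) = 38400.6.
Ed = (dq/dP)·(P/q) = −246 × (73.9/38400.6) = -0.4734…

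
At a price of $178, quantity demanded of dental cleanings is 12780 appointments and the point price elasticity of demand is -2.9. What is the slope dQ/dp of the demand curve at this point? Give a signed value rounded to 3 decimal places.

-208.213

Ed = (dQ/dp)·(p/Q) ⇒ dQ/dp = Ed·Q/p = (-2.9)·12780/178 = -208.21348…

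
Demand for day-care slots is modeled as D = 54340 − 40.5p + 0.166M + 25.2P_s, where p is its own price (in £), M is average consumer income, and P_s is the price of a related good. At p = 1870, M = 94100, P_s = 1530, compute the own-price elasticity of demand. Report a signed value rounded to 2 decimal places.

-2.31

At the given values, D = 54340 − 40.5(1870) + 0.166(94100) + 25.2(1530) = 32781.6.
∂D/∂p = −40.5.
E = (-40.5) × (1870/32781.6) = -2.3102…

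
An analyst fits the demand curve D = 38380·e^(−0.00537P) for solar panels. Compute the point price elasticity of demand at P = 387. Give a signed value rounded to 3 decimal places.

-2.078

dD/dP = −0.00537·D = -25.7948. At P = 387, D = 4803.51.
Ed = (dD/dP)·(P/D) = (-25.7948) × (387/4803.51) = -2.07819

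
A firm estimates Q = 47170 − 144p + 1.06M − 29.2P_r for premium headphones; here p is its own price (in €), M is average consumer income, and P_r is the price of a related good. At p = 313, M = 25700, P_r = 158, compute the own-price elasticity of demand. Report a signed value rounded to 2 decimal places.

At the given values, Q = 47170 − 144(313) + 1.06(25700) − 29.2(158) = 24726.4.
∂Q/∂p = −144.
E = (-144) × (313/24726.4) = -1.8228…

-1.82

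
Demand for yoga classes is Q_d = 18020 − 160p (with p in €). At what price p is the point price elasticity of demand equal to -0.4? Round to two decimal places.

Ed = −160p/(18020 − 160p). Set this equal to -0.4:
160p = 0.4·(18020 − 160p) ⇒ 160p(1 + 0.4) = 0.4·18020
p = 0.4·18020 / (160·1.4) = 32.1785…

32.18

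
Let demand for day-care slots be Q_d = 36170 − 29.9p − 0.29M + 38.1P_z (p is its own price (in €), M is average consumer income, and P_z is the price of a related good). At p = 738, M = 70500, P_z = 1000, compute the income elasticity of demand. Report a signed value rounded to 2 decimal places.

-0.64

At the given values, Q_d = 36170 − 29.9(738) − 0.29(70500) + 38.1(1000) = 31758.8.
∂Q_d/∂M = -0.29.
E = (-0.29) × (70500/31758.8) = -0.6437…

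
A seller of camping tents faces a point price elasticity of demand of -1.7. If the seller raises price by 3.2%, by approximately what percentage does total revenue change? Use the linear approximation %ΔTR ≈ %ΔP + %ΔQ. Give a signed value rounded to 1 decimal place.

-2.2%

%ΔQ ≈ Ed × %ΔP = (-1.7) × (+3.2%) = -5.4400%
%ΔTR ≈ %ΔP + %ΔQ = (+3.2%) + (-5.4400%) = -2.2400%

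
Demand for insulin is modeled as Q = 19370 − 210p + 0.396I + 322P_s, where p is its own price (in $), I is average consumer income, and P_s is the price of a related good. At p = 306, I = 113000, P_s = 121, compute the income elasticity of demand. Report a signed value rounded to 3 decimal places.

At the given values, Q = 19370 − 210(306) + 0.396(113000) + 322(121) = 38820.
∂Q/∂I = 0.396.
E = (0.396) × (113000/38820) = 1.15270…

1.153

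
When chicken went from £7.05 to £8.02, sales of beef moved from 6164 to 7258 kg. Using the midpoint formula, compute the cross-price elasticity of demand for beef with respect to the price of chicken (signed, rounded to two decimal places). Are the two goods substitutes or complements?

%ΔQ_{beef} = (7258 − 6164)/avg = 1094/6711 = 0.163015…
%ΔP_{chicken} = (8.02 − 7.05)/avg = 0.97/7.535 = 0.128732…
E_cross = (1094/6711) / (0.97/7.535) = 1.2663…
E_cross > 0 ⇒ the goods are substitutes.

1.27; substitutes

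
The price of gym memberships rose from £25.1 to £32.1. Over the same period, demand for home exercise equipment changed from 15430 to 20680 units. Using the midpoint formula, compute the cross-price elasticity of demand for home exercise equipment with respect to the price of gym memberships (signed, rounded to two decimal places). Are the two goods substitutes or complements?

%ΔQ_{home exercise equipment} = (20680 − 15430)/avg = 5250/18055 = 0.290778…
%ΔP_{gym memberships} = (32.1 − 25.1)/avg = 7/28.6 = 0.244755…
E_cross = (5250/18055) / (7/28.6) = 1.1880…
E_cross > 0 ⇒ the goods are substitutes.

1.19; substitutes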